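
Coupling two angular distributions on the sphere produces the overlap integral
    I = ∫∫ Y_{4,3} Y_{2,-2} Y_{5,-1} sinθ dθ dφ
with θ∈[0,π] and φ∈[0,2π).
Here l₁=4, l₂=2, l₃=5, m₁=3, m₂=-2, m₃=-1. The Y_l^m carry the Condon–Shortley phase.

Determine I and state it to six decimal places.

Σlᵢ=11 odd — θ-integrand is odd under cosθ→−cosθ; I=0

0.000000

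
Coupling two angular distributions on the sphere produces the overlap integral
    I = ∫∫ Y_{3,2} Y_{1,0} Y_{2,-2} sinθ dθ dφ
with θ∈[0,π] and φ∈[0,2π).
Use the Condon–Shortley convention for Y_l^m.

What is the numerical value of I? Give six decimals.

Rules hold: Σm=0, L=6 even, 2≤2≤4.
N = 7·3·5 = 105
Δ = 2!·4!·0!/7! = 1/105
Racah Σ t=1..1: t=1:−1/4 = -1/4
⇒ 3j(3 1 2; 0 0 0)² = 3/35, sgn -1
Racah Σ t=1..1: t=1:−1/24 = -1/24
⇒ 3j(3 1 2; 2 0 -2)² = 1/21, sgn -1
4πI² = N·(3j₀)²·(3jₘ)² = 3/7
I = +1·√(0.428571/4π) = 0.18467439

0.184674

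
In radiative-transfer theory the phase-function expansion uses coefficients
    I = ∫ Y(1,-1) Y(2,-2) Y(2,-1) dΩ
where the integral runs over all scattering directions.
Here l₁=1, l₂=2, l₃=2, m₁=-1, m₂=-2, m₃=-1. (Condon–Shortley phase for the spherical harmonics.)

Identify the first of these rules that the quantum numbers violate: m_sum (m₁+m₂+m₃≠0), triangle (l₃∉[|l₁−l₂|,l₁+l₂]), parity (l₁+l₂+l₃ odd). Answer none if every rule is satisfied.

m_sum

Σmᵢ = -4  ✗
l₃∈[|l₁−l₂|,l₁+l₂]=[1,3], have l₃=2
Σlᵢ = 5 ⇒ odd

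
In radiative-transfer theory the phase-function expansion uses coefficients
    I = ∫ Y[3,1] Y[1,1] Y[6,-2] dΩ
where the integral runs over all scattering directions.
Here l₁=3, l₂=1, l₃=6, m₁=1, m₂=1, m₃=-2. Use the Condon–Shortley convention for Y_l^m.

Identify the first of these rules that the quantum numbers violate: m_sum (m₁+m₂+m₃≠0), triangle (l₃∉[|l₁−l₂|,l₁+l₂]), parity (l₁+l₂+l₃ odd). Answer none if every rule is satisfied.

m₁+m₂+m₃ = 1 + 1 − 2 = 0  ✓
triangle: |3−1|=2 ≤ l₃=6 ≤ 3+1=4  ✗
parity: l₁+l₂+l₃ = 10 is even

triangle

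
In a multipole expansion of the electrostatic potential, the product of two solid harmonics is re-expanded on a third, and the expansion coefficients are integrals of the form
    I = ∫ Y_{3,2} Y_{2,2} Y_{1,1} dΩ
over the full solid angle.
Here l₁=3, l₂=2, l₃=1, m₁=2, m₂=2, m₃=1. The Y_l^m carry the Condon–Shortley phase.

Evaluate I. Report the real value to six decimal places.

m-sum = 2 + 2 + 1 = 5 ≠ 0 ⇒ I = 0

0.000000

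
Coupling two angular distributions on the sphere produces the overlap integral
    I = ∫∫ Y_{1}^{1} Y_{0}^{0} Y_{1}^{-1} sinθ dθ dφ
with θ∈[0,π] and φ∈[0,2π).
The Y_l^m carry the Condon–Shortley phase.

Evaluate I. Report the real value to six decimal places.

-0.282095

Rules hold: Σm=0, L=2 even, 1≤1≤1.
N = 3·1·3 = 9
Δ = 0!·2!·0!/3! = 1/3
Racah Σ t=0..0: t=0:+1/1 = 1/1
⇒ 3j(1 0 1; 0 0 0)² = 1/3, sgn -1
Racah Σ t=0..0: t=0:+1/2 = 1/2
⇒ 3j(1 0 1; 1 0 -1)² = 1/3, sgn +1
4πI² = N·(3j₀)²·(3jₘ)² = 1/1
I = -1·√(1/4π) = -0.28209479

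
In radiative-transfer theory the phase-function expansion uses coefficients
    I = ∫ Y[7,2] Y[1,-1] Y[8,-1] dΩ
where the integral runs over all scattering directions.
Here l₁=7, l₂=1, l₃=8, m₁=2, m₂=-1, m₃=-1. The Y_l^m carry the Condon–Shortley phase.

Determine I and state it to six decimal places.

m-sum 0 ✓  L=16 even ✓  6≤8≤8 ✓
Π(2lᵢ+1) = 15×3×17 = 765
triangle coeff Δ(7,1,8) = 1/2040
Σ_t [0,0]: t=0:+1/25401600 = 1/25401600
(3j)²=8/255 [(7 1 8; 0 0 0)], sign=+1
Σ_t [0,0]: t=0:+1/87091200 = 1/87091200
(3j)²=7/680 [(7 1 8; 2 -1 -1)], sign=-1
⇒ 4πI² = 21/85
I = (-1)√(21/85/(4π)) = -0.14021525

-0.140215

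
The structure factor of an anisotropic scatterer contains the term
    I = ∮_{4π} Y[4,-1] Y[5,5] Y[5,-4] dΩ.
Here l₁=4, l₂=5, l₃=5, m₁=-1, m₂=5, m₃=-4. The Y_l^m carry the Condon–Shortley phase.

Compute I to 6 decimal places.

Checks pass: Σm=0; 14 even; l₃=5∈[1,9].
(2·4+1)(2·5+1)(2·5+1) = 1089
Δ: 4! 4! 6! / 15! → 1/3153150
sum: t=0:+1/69120 t=1:−1/1728 t=2:+1/576 t=3:−1/1728 t=4:+1/69120 = 7/11520
3j²(4 5 5; 0 0 0) = Δ·Π!·Σ² = 2/143  (sign -1)
sum: t=4:+1/103680 = 1/103680
3j²(4 5 5; -1 5 -4) = Δ·Π!·Σ² = 4/143  (sign -1)
combine: 4πI² = 1089·2/143·4/143 = 72/169
take √, sign +1: I = 0.18412721

0.184127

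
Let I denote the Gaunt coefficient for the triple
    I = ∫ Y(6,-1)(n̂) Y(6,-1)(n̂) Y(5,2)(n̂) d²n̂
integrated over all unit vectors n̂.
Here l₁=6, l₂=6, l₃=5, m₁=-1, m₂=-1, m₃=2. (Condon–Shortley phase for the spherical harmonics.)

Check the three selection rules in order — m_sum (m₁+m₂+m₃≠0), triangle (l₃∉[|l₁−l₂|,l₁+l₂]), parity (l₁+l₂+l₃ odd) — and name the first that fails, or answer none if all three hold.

parity

Σmᵢ = 0  ✓
l₃∈[|l₁−l₂|,l₁+l₂]=[0,12], have l₃=5  ✓
Σlᵢ = 17 ⇒ odd  ✗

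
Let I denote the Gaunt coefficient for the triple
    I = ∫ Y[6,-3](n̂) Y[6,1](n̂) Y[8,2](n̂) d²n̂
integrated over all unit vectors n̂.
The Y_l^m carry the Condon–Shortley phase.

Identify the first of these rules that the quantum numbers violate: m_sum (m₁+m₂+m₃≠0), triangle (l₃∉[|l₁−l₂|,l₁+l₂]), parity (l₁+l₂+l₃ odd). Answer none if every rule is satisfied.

none

azimuthal sum: -3 + 1 + 2 = 0  ✓
0 ≤ 8 ≤ 12 (triangle on l)  ✓
L = 6 + 6 + 8 = 20 (even)  ✓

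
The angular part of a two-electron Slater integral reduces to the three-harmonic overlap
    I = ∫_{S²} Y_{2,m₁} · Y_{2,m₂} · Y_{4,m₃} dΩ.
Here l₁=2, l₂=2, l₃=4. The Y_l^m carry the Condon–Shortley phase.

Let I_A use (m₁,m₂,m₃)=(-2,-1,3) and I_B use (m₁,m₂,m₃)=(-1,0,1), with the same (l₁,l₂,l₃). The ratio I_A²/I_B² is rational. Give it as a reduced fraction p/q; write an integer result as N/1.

Shared (l₁,l₂,l₃)=(2,2,4): N and (l;000)² cancel in I_A²/I_B².
A: Δ = 0!·4!·4!/9! = 1/630; Racah Σ t=0..0: t=0:+1/144 = 1/144; ⇒ 3j(2 2 4; -2 -1 3)² = 1/18, sgn -1
B: Δ = 0!·4!·4!/9! = 1/630; Racah Σ t=0..0: t=0:+1/24 = 1/24; ⇒ 3j(2 2 4; -1 0 1)² = 1/21, sgn -1
I_A²/I_B² = (1/18)/(1/21) = 7/6

7/6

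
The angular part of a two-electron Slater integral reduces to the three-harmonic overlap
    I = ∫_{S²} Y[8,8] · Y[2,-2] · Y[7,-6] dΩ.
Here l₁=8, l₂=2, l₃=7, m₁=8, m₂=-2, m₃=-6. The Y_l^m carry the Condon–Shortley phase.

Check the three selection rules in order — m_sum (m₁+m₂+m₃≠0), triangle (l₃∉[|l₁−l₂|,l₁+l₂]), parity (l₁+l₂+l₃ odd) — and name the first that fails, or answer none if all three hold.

Σmᵢ = 0  ✓
l₃∈[|l₁−l₂|,l₁+l₂]=[6,10], have l₃=7  ✓
Σlᵢ = 17 ⇒ odd  ✗

parity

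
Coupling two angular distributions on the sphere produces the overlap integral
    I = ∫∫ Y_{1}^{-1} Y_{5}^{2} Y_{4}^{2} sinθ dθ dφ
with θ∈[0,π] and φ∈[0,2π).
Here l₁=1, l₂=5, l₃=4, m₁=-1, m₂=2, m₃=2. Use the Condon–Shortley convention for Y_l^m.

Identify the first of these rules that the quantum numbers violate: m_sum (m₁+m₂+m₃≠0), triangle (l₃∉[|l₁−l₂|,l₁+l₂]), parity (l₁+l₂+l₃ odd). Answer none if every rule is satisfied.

azimuthal sum: -1 + 2 + 2 = 3  ✗
4 ≤ 4 ≤ 6 (triangle on l)
L = 1 + 5 + 4 = 10 (even)

m_sum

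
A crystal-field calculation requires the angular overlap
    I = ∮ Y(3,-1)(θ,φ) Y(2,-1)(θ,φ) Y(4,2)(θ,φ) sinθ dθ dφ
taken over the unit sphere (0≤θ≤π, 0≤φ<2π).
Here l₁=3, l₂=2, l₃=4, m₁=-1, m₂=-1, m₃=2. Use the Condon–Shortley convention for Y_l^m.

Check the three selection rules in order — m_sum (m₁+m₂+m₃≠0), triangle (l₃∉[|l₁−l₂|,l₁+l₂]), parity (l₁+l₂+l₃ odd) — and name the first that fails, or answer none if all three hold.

parity

Σmᵢ = 0  ✓
l₃∈[|l₁−l₂|,l₁+l₂]=[1,5], have l₃=4  ✓
Σlᵢ = 9 ⇒ odd  ✗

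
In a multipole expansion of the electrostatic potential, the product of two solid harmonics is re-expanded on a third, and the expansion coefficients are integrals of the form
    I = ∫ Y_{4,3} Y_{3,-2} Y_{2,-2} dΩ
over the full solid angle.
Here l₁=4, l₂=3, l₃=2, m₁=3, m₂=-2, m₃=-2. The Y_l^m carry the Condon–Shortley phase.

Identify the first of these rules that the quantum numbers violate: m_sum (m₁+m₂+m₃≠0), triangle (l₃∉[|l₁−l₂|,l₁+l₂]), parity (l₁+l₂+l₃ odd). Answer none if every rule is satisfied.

azimuthal sum: 3 − 2 − 2 = -1  ✗
1 ≤ 2 ≤ 7 (triangle on l)
L = 4 + 3 + 2 = 9 (odd)

m_sum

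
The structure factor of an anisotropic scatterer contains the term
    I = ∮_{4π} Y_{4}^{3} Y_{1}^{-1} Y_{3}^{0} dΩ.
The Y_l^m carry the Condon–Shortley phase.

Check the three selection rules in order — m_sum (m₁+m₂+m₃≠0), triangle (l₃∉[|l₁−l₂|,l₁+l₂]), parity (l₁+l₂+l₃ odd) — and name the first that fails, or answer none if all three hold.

m_sum

Σmᵢ = 2  ✗
l₃∈[|l₁−l₂|,l₁+l₂]=[3,5], have l₃=3
Σlᵢ = 8 ⇒ even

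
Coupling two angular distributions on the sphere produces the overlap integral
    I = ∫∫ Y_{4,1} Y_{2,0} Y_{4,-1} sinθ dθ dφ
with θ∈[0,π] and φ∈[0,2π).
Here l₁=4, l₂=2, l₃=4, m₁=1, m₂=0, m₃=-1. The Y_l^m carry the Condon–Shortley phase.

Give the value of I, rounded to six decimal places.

m-sum 0 ✓  L=10 even ✓  2≤4≤6 ✓
Π(2lᵢ+1) = 9×5×9 = 405
triangle coeff Δ(4,2,4) = 1/13860
Σ_t [0,2]: t=0:+1/192 t=1:−1/36 t=2:+1/192 = -5/288
(3j)²=20/693 [(4 2 4; 0 0 0)], sign=-1
Σ_t [0,2]: t=0:+1/144 t=1:−1/48 t=2:+1/480 = -17/1440
(3j)²=289/13860 [(4 2 4; 1 0 -1)], sign=+1
⇒ 4πI² = 1445/5929
I = (-1)√(1445/5929/(4π)) = -0.13926381

-0.139264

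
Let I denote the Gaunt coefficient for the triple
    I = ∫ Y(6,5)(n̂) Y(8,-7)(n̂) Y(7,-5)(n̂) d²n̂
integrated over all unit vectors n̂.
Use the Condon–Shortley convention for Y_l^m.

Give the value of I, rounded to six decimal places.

5 − 7 − 5 = -7 ≠ 0: azimuthal integral kills it; I = 0

0.000000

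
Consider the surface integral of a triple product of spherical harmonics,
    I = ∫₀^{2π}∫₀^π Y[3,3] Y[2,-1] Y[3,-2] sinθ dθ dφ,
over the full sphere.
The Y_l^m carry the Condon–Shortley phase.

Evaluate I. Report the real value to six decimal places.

m-sum 0 ✓  L=8 even ✓  1≤3≤5 ✓
Π(2lᵢ+1) = 7×5×7 = 245
triangle coeff Δ(3,2,3) = 1/3780
Σ_t [0,2]: t=0:+1/24 t=1:−1/4 t=2:+1/24 = -1/6
(3j)²=4/105 [(3 2 3; 0 0 0)], sign=+1
Σ_t [0,0]: t=0:+1/48 = 1/48
(3j)²=5/84 [(3 2 3; 3 -1 -2)], sign=-1
⇒ 4πI² = 5/9
I = (-1)√(5/9/(4π)) = -0.21026104

-0.210261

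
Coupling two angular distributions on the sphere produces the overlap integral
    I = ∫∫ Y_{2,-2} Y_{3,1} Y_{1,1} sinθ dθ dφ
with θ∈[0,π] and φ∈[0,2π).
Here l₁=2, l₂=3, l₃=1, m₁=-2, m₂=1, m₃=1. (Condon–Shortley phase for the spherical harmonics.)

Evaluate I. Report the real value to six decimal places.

Checks pass: Σm=0; 6 even; l₃=1∈[1,5].
(2·2+1)(2·3+1)(2·1+1) = 105
Δ: 4! 0! 2! / 7! → 1/105
sum: t=2:+1/4 = 1/4
3j²(2 3 1; 0 0 0) = Δ·Π!·Σ² = 3/35  (sign -1)
sum: t=4:+1/48 = 1/48
3j²(2 3 1; -2 1 1) = Δ·Π!·Σ² = 1/105  (sign +1)
combine: 4πI² = 105·3/35·1/105 = 3/35
take √, sign -1: I = -0.08258890

-0.082589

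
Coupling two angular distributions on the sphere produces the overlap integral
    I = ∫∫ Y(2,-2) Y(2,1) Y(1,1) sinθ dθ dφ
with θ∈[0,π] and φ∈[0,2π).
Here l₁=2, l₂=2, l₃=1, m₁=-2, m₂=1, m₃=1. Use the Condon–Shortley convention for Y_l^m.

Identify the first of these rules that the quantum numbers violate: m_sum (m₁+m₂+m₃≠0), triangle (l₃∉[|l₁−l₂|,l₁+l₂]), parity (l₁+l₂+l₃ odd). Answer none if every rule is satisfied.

Σmᵢ = 0  ✓
l₃∈[|l₁−l₂|,l₁+l₂]=[0,4], have l₃=1  ✓
Σlᵢ = 5 ⇒ odd  ✗

parity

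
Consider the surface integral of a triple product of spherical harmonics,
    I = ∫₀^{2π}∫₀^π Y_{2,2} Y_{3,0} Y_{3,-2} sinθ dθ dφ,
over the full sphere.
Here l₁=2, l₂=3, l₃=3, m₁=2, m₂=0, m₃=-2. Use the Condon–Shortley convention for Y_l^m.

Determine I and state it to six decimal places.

Rules hold: Σm=0, L=8 even, 1≤3≤5.
N = 5·7·7 = 245
Δ = 2!·2!·4!/9! = 1/3780
Racah Σ t=0..2: t=0:+1/24 t=1:−1/4 t=2:+1/24 = -1/6
⇒ 3j(2 3 3; 0 0 0)² = 4/105, sgn +1
Racah Σ t=0..0: t=0:+1/24 = 1/24
⇒ 3j(2 3 3; 2 0 -2)² = 1/21, sgn -1
4πI² = N·(3j₀)²·(3jₘ)² = 4/9
I = -1·√(0.444444/4π) = -0.18806319

-0.188063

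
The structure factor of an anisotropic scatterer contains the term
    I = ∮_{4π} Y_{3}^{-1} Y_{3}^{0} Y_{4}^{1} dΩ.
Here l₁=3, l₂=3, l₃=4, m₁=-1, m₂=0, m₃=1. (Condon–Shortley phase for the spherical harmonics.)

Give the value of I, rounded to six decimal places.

Rules hold: Σm=0, L=10 even, 0≤4≤6.
N = 7·7·9 = 441
Δ = 2!·4!·4!/11! = 1/34650
Racah Σ t=0..2: t=0:+1/72 t=1:−1/16 t=2:+1/72 = -5/144
⇒ 3j(3 3 4; 0 0 0)² = 2/77, sgn -1
Racah Σ t=0..2: t=0:+1/288 t=1:−1/24 t=2:+1/48 = -5/288
⇒ 3j(3 3 4; -1 0 1)² = 5/462, sgn +1
4πI² = N·(3j₀)²·(3jₘ)² = 15/121
I = -1·√(0.123967/4π) = -0.09932258

-0.099323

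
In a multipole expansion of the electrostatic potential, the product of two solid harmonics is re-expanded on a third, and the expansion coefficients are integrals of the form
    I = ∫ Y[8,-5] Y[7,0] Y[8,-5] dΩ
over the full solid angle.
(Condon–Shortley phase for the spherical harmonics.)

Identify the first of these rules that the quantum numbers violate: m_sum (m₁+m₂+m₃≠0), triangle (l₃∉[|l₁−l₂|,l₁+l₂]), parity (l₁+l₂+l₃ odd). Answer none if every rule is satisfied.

m_sum

Σmᵢ = -10  ✗
l₃∈[|l₁−l₂|,l₁+l₂]=[1,15], have l₃=8
Σlᵢ = 23 ⇒ odd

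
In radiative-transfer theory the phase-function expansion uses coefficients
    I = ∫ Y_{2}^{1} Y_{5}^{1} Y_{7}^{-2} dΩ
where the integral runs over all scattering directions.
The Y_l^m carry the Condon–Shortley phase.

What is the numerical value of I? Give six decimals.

Rules hold: Σm=0, L=14 even, 3≤7≤7.
N = 5·11·15 = 825
Δ = 0!·4!·10!/15! = 1/15015
Racah Σ t=0..0: t=0:+1/57600 = 1/57600
⇒ 3j(2 5 7; 0 0 0)² = 21/715, sgn -1
Racah Σ t=0..0: t=0:+1/103680 = 1/103680
⇒ 3j(2 5 7; 1 1 -2)² = 4/143, sgn -1
4πI² = N·(3j₀)²·(3jₘ)² = 1260/1859
I = +1·√(0.677784/4π) = 0.23224194

0.232242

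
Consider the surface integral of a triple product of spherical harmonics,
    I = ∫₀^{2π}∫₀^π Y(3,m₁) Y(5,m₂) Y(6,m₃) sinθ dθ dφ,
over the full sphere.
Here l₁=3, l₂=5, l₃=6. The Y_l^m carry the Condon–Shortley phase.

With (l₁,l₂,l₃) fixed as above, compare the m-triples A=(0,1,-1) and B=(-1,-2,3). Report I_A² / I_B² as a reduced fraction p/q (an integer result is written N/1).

35/54

Same 3,5,6: normalisation and zero-m 3j drop out of the ratio.
A: Δ: 2! 4! 8! / 15! → 1/675675; sum: t=0:+1/17280 t=1:−1/2880 t=2:+1/6912 = -1/6912; 3j²(3 5 6; 0 1 -1) = Δ·Π!·Σ² = 5/429  (sign +1)
B: Δ: 2! 4! 8! / 15! → 1/675675; sum: t=0:+1/34560 t=1:−1/8640 t=2:+1/40320 = -1/16128; 3j²(3 5 6; -1 -2 3) = Δ·Π!·Σ² = 18/1001  (sign +1)
I_A²/I_B² = (5/429)/(18/1001) = 35/54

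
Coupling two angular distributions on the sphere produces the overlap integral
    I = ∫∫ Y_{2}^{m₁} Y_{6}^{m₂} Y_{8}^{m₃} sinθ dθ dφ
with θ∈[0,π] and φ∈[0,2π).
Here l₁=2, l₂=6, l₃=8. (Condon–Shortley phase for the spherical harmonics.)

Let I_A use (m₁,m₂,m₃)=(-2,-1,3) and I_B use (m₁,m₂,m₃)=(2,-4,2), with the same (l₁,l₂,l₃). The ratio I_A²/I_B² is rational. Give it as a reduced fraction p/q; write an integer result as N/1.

l's match ⇒ only the (l;m) 3-j factors differ between A and B.
A: triangle coeff Δ(2,6,8) = 1/30940; Σ_t [0,0]: t=0:+1/14515200 = 1/14515200; (3j)²=33/3094 [(2 6 8; -2 -1 3)], sign=-1
B: triangle coeff Δ(2,6,8) = 1/30940; Σ_t [0,0]: t=0:+1/174182400 = 1/174182400; (3j)²=3/6188 [(2 6 8; 2 -4 2)], sign=+1
I_A²/I_B² = (33/3094)/(3/6188) = 22/1

22/1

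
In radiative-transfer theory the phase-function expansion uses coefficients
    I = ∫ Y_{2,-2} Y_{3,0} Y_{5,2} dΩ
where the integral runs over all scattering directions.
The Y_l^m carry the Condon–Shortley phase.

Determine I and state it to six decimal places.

0.141758

Checks pass: Σm=0; 10 even; l₃=5∈[1,5].
(2·2+1)(2·3+1)(2·5+1) = 385
Δ: 0! 4! 6! / 11! → 1/2310
sum: t=0:+1/144 = 1/144
3j²(2 3 5; 0 0 0) = Δ·Π!·Σ² = 10/231  (sign -1)
sum: t=0:+1/864 = 1/864
3j²(2 3 5; -2 0 2) = Δ·Π!·Σ² = 1/66  (sign -1)
combine: 4πI² = 385·10/231·1/66 = 25/99
take √, sign +1: I = 0.14175797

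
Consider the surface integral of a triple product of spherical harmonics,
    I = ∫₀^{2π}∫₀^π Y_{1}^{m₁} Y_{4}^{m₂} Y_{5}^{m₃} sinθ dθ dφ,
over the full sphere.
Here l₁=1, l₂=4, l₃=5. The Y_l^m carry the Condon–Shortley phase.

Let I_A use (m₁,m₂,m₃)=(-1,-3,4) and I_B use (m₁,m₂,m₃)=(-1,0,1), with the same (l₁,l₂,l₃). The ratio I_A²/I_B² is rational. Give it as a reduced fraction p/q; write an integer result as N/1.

12/5

l's match ⇒ only the (l;m) 3-j factors differ between A and B.
A: triangle coeff Δ(1,4,5) = 1/495; Σ_t [0,0]: t=0:+1/10080 = 1/10080; (3j)²=4/55 [(1 4 5; -1 -3 4)], sign=-1
B: triangle coeff Δ(1,4,5) = 1/495; Σ_t [0,0]: t=0:+1/1152 = 1/1152; (3j)²=1/33 [(1 4 5; -1 0 1)], sign=+1
I_A²/I_B² = (4/55)/(1/33) = 12/5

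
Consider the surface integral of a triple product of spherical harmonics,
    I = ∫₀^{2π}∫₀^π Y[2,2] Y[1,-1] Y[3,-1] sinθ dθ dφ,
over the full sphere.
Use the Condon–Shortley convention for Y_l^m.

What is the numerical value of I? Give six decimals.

Rules hold: Σm=0, L=6 even, 1≤3≤3.
N = 5·3·7 = 105
Δ = 0!·4!·2!/7! = 1/105
Racah Σ t=0..0: t=0:+1/4 = 1/4
⇒ 3j(2 1 3; 0 0 0)² = 3/35, sgn -1
Racah Σ t=0..0: t=0:+1/48 = 1/48
⇒ 3j(2 1 3; 2 -1 -1)² = 1/105, sgn +1
4πI² = N·(3j₀)²·(3jₘ)² = 3/35
I = -1·√(0.0857143/4π) = -0.08258890

-0.082589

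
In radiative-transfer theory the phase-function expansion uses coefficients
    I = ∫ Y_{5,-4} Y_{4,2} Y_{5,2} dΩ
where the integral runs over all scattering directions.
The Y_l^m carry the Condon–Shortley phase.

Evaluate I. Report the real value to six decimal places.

m-sum 0 ✓  L=14 even ✓  1≤5≤9 ✓
Π(2lᵢ+1) = 11×9×11 = 1089
triangle coeff Δ(5,4,5) = 1/3153150
Σ_t [0,4]: t=0:+1/69120 t=1:−1/1728 t=2:+1/576 t=3:−1/1728 t=4:+1/69120 = 7/11520
(3j)²=2/143 [(5 4 5; 0 0 0)], sign=-1
Σ_t [3,4]: t=3:−1/25920 t=4:+1/11520 = 1/20736
(3j)²=5/429 [(5 4 5; -4 2 2)], sign=-1
⇒ 4πI² = 30/169
I = (+1)√(30/169/(4π)) = 0.11885360

0.118854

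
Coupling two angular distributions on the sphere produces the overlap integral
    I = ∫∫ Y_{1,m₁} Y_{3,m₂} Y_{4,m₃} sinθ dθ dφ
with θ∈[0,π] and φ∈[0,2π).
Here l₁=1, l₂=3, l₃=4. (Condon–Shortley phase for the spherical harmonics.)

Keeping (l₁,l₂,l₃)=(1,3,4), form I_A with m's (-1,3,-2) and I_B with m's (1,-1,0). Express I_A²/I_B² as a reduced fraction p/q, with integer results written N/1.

1/6

Same 1,3,4: normalisation and zero-m 3j drop out of the ratio.
A: Δ: 0! 2! 6! / 9! → 1/252; sum: t=0:+1/1440 = 1/1440; 3j²(1 3 4; -1 3 -2) = Δ·Π!·Σ² = 1/252  (sign +1)
B: Δ: 0! 2! 6! / 9! → 1/252; sum: t=0:+1/96 = 1/96; 3j²(1 3 4; 1 -1 0) = Δ·Π!·Σ² = 1/42  (sign +1)
I_A²/I_B² = (1/252)/(1/42) = 1/6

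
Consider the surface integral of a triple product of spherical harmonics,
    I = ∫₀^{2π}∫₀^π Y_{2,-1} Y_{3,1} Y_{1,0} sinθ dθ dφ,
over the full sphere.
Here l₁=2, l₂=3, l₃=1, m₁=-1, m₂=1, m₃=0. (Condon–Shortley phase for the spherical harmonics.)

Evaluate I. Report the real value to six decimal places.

m-sum 0 ✓  L=6 even ✓  1≤1≤5 ✓
Π(2lᵢ+1) = 5×7×3 = 105
triangle coeff Δ(2,3,1) = 1/105
Σ_t [2,2]: t=2:+1/4 = 1/4
(3j)²=3/35 [(2 3 1; 0 0 0)], sign=-1
Σ_t [3,3]: t=3:−1/6 = -1/6
(3j)²=8/105 [(2 3 1; -1 1 0)], sign=+1
⇒ 4πI² = 24/35
I = (-1)√(24/35/(4π)) = -0.23359668

-0.233597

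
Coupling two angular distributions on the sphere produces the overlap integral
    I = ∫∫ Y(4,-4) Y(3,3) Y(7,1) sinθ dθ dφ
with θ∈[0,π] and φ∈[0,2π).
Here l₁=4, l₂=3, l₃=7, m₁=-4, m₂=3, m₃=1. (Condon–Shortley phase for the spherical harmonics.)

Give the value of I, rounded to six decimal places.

-0.006738

Rules hold: Σm=0, L=14 even, 1≤7≤7.
N = 9·7·15 = 945
Δ = 0!·8!·6!/15! = 1/45045
Racah Σ t=0..0: t=0:+1/20736 = 1/20736
⇒ 3j(4 3 7; 0 0 0)² = 35/1287, sgn -1
Racah Σ t=0..0: t=0:+1/29030400 = 1/29030400
⇒ 3j(4 3 7; -4 3 1)² = 1/45045, sgn +1
4πI² = N·(3j₀)²·(3jₘ)² = 35/61347
I = -1·√(0.000570525/4π) = -0.00673802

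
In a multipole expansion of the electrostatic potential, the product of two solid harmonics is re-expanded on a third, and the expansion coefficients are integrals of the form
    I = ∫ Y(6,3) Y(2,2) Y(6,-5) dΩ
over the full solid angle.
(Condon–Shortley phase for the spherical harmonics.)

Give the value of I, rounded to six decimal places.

0.120286

Checks pass: Σm=0; 14 even; l₃=6∈[4,8].
(2·6+1)(2·2+1)(2·6+1) = 845
Δ: 2! 10! 2! / 15! → 1/90090
sum: t=0:+1/69120 t=1:−1/14400 t=2:+1/69120 = -7/172800
3j²(6 2 6; 0 0 0) = Δ·Π!·Σ² = 14/715  (sign -1)
sum: t=2:+1/1451520 = 1/1451520
3j²(6 2 6; 3 2 -5) = Δ·Π!·Σ² = 1/91  (sign -1)
combine: 4πI² = 845·14/715·1/91 = 2/11
take √, sign +1: I = 0.12028562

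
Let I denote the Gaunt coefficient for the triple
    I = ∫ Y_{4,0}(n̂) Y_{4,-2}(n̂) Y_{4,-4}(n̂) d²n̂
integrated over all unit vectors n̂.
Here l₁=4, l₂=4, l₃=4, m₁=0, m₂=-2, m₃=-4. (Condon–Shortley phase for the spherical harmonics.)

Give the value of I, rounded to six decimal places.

0 − 2 − 4 = -6 ≠ 0: azimuthal integral kills it; I = 0

0.000000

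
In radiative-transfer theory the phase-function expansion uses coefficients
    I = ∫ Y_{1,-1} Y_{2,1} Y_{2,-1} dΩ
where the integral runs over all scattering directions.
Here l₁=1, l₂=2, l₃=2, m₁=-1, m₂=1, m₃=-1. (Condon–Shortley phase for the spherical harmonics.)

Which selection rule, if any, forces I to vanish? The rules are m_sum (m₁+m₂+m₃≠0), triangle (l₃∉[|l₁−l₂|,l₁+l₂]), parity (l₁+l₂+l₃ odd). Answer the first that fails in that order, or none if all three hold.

m_sum

azimuthal sum: -1 + 1 − 1 = -1  ✗
1 ≤ 2 ≤ 3 (triangle on l)
L = 1 + 2 + 2 = 5 (odd)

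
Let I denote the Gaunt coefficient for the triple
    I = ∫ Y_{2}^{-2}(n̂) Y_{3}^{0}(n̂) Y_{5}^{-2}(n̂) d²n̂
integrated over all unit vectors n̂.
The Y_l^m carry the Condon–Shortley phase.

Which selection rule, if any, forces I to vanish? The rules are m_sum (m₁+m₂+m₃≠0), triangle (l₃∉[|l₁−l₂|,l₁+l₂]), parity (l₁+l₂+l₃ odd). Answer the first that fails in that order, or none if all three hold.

m_sum

Σmᵢ = -4  ✗
l₃∈[|l₁−l₂|,l₁+l₂]=[1,5], have l₃=5
Σlᵢ = 10 ⇒ even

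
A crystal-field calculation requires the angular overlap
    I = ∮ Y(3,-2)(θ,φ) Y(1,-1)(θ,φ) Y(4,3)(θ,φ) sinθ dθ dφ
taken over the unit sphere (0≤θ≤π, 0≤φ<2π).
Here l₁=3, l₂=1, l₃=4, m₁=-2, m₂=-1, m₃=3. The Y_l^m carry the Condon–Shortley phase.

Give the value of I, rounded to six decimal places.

Checks pass: Σm=0; 8 even; l₃=4∈[2,4].
(2·3+1)(2·1+1)(2·4+1) = 189
Δ: 0! 6! 2! / 9! → 1/252
sum: t=0:+1/36 = 1/36
3j²(3 1 4; 0 0 0) = Δ·Π!·Σ² = 4/63  (sign +1)
sum: t=0:+1/240 = 1/240
3j²(3 1 4; -2 -1 3) = Δ·Π!·Σ² = 1/12  (sign -1)
combine: 4πI² = 189·4/63·1/12 = 1/1
take √, sign -1: I = -0.28209479

-0.282095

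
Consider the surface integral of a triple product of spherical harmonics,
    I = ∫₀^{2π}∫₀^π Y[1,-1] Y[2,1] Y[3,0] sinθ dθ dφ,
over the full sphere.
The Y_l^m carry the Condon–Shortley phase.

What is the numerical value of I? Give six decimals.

0.143048

m-sum 0 ✓  L=6 even ✓  1≤3≤3 ✓
Π(2lᵢ+1) = 3×5×7 = 105
triangle coeff Δ(1,2,3) = 1/105
Σ_t [0,0]: t=0:+1/4 = 1/4
(3j)²=3/35 [(1 2 3; 0 0 0)], sign=-1
Σ_t [0,0]: t=0:+1/12 = 1/12
(3j)²=1/35 [(1 2 3; -1 1 0)], sign=-1
⇒ 4πI² = 9/35
I = (+1)√(9/35/(4π)) = 0.14304817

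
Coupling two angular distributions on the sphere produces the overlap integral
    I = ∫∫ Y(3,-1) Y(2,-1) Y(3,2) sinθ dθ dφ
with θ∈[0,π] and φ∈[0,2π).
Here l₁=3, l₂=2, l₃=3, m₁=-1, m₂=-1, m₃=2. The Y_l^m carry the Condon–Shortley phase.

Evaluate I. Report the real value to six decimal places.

0.162868

Rules hold: Σm=0, L=8 even, 1≤3≤5.
N = 7·5·7 = 245
Δ = 2!·4!·2!/9! = 1/3780
Racah Σ t=0..2: t=0:+1/24 t=1:−1/4 t=2:+1/24 = -1/6
⇒ 3j(3 2 3; 0 0 0)² = 4/105, sgn +1
Racah Σ t=0..1: t=0:+1/48 t=1:−1/12 = -1/16
⇒ 3j(3 2 3; -1 -1 2)² = 1/28, sgn +1
4πI² = N·(3j₀)²·(3jₘ)² = 1/3
I = +1·√(0.333333/4π) = 0.16286750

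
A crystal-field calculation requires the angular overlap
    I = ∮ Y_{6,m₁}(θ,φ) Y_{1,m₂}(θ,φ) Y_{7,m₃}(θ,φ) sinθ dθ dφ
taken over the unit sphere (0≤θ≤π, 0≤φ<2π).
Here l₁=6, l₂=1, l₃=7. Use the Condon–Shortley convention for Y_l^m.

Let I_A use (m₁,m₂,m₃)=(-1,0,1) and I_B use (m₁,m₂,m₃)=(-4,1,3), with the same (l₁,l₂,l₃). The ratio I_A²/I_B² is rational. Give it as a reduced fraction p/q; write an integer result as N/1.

l's match ⇒ only the (l;m) 3-j factors differ between A and B.
A: triangle coeff Δ(6,1,7) = 1/1365; Σ_t [0,0]: t=0:+1/604800 = 1/604800; (3j)²=16/455 [(6 1 7; -1 0 1)], sign=+1
B: triangle coeff Δ(6,1,7) = 1/1365; Σ_t [0,0]: t=0:+1/14515200 = 1/14515200; (3j)²=2/455 [(6 1 7; -4 1 3)], sign=+1
I_A²/I_B² = (16/455)/(2/455) = 8/1

8/1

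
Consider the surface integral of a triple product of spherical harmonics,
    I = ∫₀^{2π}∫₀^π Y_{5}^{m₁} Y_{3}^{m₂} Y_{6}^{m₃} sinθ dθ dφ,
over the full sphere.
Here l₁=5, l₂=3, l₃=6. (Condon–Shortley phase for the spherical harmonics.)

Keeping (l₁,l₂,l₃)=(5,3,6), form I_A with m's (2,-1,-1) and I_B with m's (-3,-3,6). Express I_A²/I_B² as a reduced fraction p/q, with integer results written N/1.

5/11

l's match ⇒ only the (l;m) 3-j factors differ between A and B.
A: triangle coeff Δ(5,3,6) = 1/675675; Σ_t [0,2]: t=0:+1/5760 t=1:−1/8640 t=2:+1/241920 = 1/16128; (3j)²=5/1001 [(5 3 6; 2 -1 -1)], sign=-1
B: triangle coeff Δ(5,3,6) = 1/675675; Σ_t [0,0]: t=0:+1/1935360 = 1/1935360; (3j)²=1/91 [(5 3 6; -3 -3 6)], sign=+1
I_A²/I_B² = (5/1001)/(1/91) = 5/11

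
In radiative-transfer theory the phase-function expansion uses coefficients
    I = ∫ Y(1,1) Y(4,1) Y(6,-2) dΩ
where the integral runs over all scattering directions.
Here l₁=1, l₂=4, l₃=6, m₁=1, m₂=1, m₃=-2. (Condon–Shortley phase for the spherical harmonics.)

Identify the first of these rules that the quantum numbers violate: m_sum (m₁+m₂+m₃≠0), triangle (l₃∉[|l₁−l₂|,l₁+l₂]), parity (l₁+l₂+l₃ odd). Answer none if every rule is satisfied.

triangle

m₁+m₂+m₃ = 1 + 1 − 2 = 0  ✓
triangle: |1−4|=3 ≤ l₃=6 ≤ 1+4=5  ✗
parity: l₁+l₂+l₃ = 11 is odd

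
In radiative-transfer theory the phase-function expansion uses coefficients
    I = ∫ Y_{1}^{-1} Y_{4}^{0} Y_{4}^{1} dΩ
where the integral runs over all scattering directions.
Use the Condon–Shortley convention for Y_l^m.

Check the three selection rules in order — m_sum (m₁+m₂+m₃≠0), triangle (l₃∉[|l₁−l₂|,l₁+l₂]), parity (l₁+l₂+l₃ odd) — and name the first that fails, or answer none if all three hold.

Σmᵢ = 0  ✓
l₃∈[|l₁−l₂|,l₁+l₂]=[3,5], have l₃=4  ✓
Σlᵢ = 9 ⇒ odd  ✗

parity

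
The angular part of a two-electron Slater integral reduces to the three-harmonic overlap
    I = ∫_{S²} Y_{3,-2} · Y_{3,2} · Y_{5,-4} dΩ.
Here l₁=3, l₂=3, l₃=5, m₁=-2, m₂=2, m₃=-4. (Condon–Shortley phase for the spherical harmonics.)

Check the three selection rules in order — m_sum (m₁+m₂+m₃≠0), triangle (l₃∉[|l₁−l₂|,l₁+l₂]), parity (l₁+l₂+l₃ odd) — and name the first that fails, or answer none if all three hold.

Σmᵢ = -4  ✗
l₃∈[|l₁−l₂|,l₁+l₂]=[0,6], have l₃=5
Σlᵢ = 11 ⇒ odd

m_sum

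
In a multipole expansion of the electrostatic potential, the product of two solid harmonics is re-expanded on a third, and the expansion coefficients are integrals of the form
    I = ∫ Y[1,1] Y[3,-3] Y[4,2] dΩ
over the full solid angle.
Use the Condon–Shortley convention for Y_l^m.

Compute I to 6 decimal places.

0.061558

Checks pass: Σm=0; 8 even; l₃=4∈[2,4].
(2·1+1)(2·3+1)(2·4+1) = 189
Δ: 0! 2! 6! / 9! → 1/252
sum: t=0:+1/36 = 1/36
3j²(1 3 4; 0 0 0) = Δ·Π!·Σ² = 4/63  (sign +1)
sum: t=0:+1/1440 = 1/1440
3j²(1 3 4; 1 -3 2) = Δ·Π!·Σ² = 1/252  (sign +1)
combine: 4πI² = 189·4/63·1/252 = 1/21
take √, sign +1: I = 0.06155813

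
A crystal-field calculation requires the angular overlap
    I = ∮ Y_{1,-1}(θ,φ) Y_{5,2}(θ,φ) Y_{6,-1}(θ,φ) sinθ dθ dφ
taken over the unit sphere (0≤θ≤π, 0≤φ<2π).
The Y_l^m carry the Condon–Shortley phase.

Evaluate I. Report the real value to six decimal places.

Checks pass: Σm=0; 12 even; l₃=6∈[4,6].
(2·1+1)(2·5+1)(2·6+1) = 429
Δ: 0! 2! 10! / 13! → 1/858
sum: t=0:+1/14400 = 1/14400
3j²(1 5 6; 0 0 0) = Δ·Π!·Σ² = 6/143  (sign +1)
sum: t=0:+1/60480 = 1/60480
3j²(1 5 6; -1 2 -1) = Δ·Π!·Σ² = 5/429  (sign -1)
combine: 4πI² = 429·6/143·5/429 = 30/143
take √, sign -1: I = -0.12920749

-0.129207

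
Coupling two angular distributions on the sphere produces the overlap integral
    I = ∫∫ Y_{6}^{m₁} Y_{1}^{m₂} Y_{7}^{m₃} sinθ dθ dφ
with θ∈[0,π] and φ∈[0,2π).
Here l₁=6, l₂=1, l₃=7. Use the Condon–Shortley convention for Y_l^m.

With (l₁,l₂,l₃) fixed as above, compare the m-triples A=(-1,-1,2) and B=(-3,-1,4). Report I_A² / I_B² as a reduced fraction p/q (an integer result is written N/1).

36/55

Same 6,1,7: normalisation and zero-m 3j drop out of the ratio.
A: Δ: 0! 12! 2! / 15! → 1/1365; sum: t=0:+1/1209600 = 1/1209600; 3j²(6 1 7; -1 -1 2) = Δ·Π!·Σ² = 12/455  (sign -1)
B: Δ: 0! 12! 2! / 15! → 1/1365; sum: t=0:+1/4354560 = 1/4354560; 3j²(6 1 7; -3 -1 4) = Δ·Π!·Σ² = 11/273  (sign -1)
I_A²/I_B² = (12/455)/(11/273) = 36/55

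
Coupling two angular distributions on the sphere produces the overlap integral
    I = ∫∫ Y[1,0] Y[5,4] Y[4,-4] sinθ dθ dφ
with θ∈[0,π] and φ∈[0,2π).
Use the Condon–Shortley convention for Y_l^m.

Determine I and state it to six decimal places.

0.147319

Rules hold: Σm=0, L=10 even, 4≤4≤6.
N = 3·11·9 = 297
Δ = 2!·0!·8!/11! = 1/495
Racah Σ t=1..1: t=1:−1/576 = -1/576
⇒ 3j(1 5 4; 0 0 0)² = 5/99, sgn -1
Racah Σ t=1..1: t=1:−1/40320 = -1/40320
⇒ 3j(1 5 4; 0 4 -4)² = 1/55, sgn -1
4πI² = N·(3j₀)²·(3jₘ)² = 3/11
I = +1·√(0.272727/4π) = 0.14731920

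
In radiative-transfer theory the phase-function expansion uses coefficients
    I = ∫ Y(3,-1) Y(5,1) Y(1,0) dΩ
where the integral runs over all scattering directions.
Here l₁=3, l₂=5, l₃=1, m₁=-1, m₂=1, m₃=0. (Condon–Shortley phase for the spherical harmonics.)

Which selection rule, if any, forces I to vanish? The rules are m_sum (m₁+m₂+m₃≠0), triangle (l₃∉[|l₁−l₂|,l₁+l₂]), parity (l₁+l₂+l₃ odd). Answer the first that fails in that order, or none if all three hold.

azimuthal sum: -1 + 1 + 0 = 0  ✓
2 ≤ 1 ≤ 8 (triangle on l)  ✗
L = 3 + 5 + 1 = 9 (odd)

triangle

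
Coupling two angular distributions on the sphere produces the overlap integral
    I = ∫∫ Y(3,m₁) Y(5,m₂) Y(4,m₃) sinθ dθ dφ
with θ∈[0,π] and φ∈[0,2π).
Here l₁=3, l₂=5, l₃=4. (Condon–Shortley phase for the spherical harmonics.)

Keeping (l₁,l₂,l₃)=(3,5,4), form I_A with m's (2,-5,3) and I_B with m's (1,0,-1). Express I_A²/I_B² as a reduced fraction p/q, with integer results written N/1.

Shared (l₁,l₂,l₃)=(3,5,4): N and (l;000)² cancel in I_A²/I_B².
A: Δ = 4!·2!·6!/13! = 1/180180; Racah Σ t=0..0: t=0:+1/17280 = 1/17280; ⇒ 3j(3 5 4; 2 -5 3)² = 35/858, sgn -1
B: Δ = 4!·2!·6!/13! = 1/180180; Racah Σ t=0..2: t=0:+1/5760 t=1:−1/288 t=2:+1/288 = 1/5760; ⇒ 3j(3 5 4; 1 0 -1)² = 1/12012, sgn -1
I_A²/I_B² = (35/858)/(1/12012) = 490/1

490/1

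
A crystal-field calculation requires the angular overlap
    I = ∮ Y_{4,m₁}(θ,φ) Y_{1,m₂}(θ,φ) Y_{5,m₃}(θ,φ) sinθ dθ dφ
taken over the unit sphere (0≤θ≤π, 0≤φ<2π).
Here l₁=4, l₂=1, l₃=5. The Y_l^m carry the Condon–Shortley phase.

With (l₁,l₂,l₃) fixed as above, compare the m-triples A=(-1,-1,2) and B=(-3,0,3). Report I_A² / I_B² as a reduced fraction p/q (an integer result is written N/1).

21/16

Same 4,1,5: normalisation and zero-m 3j drop out of the ratio.
A: Δ: 0! 8! 2! / 11! → 1/495; sum: t=0:+1/1440 = 1/1440; 3j²(4 1 5; -1 -1 2) = Δ·Π!·Σ² = 7/165  (sign -1)
B: Δ: 0! 8! 2! / 11! → 1/495; sum: t=0:+1/5040 = 1/5040; 3j²(4 1 5; -3 0 3) = Δ·Π!·Σ² = 16/495  (sign +1)
I_A²/I_B² = (7/165)/(16/495) = 21/16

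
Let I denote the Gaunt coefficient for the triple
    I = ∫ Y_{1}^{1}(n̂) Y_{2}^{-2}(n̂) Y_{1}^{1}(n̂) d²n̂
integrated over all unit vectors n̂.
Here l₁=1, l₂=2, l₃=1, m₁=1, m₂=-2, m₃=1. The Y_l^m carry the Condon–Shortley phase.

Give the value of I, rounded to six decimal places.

m-sum 0 ✓  L=4 even ✓  1≤1≤3 ✓
Π(2lᵢ+1) = 3×5×3 = 45
triangle coeff Δ(1,2,1) = 1/30
Σ_t [1,1]: t=1:−1/1 = -1/1
(3j)²=2/15 [(1 2 1; 0 0 0)], sign=+1
Σ_t [0,0]: t=0:+1/4 = 1/4
(3j)²=1/5 [(1 2 1; 1 -2 1)], sign=+1
⇒ 4πI² = 6/5
I = (+1)√(6/5/(4π)) = 0.30901936

0.309019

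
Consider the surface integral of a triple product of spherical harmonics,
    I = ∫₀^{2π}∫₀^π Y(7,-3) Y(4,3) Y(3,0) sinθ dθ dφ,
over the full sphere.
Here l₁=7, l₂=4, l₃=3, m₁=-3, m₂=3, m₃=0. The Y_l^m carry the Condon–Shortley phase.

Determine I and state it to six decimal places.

-0.147623

m-sum 0 ✓  L=14 even ✓  3≤3≤11 ✓
Π(2lᵢ+1) = 15×9×7 = 945
triangle coeff Δ(7,4,3) = 1/45045
Σ_t [4,4]: t=4:+1/20736 = 1/20736
(3j)²=35/1287 [(7 4 3; 0 0 0)], sign=-1
Σ_t [7,7]: t=7:−1/181440 = -1/181440
(3j)²=32/3003 [(7 4 3; -3 3 0)], sign=+1
⇒ 4πI² = 5600/20449
I = (-1)√(5600/20449/(4π)) = -0.14762267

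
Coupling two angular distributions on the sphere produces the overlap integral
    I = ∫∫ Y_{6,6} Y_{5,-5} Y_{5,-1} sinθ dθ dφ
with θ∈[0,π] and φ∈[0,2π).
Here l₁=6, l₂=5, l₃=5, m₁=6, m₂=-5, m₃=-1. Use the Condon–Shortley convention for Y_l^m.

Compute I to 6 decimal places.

0.096539

m-sum 0 ✓  L=16 even ✓  1≤5≤11 ✓
Π(2lᵢ+1) = 13×11×11 = 1573
triangle coeff Δ(6,5,5) = 1/28588560
Σ_t [1,5]: t=1:−1/345600 t=2:+1/13824 t=3:−1/5184 t=4:+1/13824 t=5:−1/345600 = -7/129600
(3j)²=80/7293 [(6 5 5; 0 0 0)], sign=+1
Σ_t [0,0]: t=0:+1/12441600 = 1/12441600
(3j)²=3/442 [(6 5 5; 6 -5 -1)], sign=+1
⇒ 4πI² = 440/3757
I = (+1)√(440/3757/(4π)) = 0.09653856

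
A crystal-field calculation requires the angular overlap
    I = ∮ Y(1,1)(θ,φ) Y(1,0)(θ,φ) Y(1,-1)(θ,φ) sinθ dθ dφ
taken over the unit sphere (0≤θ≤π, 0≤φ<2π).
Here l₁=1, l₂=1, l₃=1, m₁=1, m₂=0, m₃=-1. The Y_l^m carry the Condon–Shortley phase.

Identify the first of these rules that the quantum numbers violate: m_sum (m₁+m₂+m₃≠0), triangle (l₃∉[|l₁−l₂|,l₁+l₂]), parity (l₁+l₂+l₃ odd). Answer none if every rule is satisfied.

Σmᵢ = 0  ✓
l₃∈[|l₁−l₂|,l₁+l₂]=[0,2], have l₃=1  ✓
Σlᵢ = 3 ⇒ odd  ✗

parity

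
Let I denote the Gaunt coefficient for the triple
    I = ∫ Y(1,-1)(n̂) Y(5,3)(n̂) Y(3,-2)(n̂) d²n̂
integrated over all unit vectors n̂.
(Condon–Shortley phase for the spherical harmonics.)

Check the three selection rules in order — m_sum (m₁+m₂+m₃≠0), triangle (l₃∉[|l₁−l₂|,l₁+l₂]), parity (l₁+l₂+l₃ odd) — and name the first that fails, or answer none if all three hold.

triangle

m₁+m₂+m₃ = -1 + 3 − 2 = 0  ✓
triangle: |1−5|=4 ≤ l₃=3 ≤ 1+5=6  ✗
parity: l₁+l₂+l₃ = 9 is odd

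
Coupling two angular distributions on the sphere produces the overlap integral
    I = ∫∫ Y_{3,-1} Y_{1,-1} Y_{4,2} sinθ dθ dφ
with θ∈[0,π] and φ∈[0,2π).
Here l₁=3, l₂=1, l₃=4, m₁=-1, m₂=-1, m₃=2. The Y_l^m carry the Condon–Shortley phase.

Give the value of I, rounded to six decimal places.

Rules hold: Σm=0, L=8 even, 2≤4≤4.
N = 7·3·9 = 189
Δ = 0!·6!·2!/9! = 1/252
Racah Σ t=0..0: t=0:+1/36 = 1/36
⇒ 3j(3 1 4; 0 0 0)² = 4/63, sgn +1
Racah Σ t=0..0: t=0:+1/96 = 1/96
⇒ 3j(3 1 4; -1 -1 2)² = 5/84, sgn +1
4πI² = N·(3j₀)²·(3jₘ)² = 5/7
I = +1·√(0.714286/4π) = 0.23841361

0.238414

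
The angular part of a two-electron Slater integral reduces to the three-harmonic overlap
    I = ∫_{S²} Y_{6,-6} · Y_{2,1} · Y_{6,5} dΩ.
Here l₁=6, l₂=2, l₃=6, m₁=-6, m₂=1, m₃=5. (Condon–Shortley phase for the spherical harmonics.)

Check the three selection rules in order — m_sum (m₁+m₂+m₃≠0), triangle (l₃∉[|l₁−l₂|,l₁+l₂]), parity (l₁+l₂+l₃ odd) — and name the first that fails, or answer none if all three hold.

m₁+m₂+m₃ = -6 + 1 + 5 = 0  ✓
triangle: |6−2|=4 ≤ l₃=6 ≤ 6+2=8  ✓
parity: l₁+l₂+l₃ = 14 is even  ✓

none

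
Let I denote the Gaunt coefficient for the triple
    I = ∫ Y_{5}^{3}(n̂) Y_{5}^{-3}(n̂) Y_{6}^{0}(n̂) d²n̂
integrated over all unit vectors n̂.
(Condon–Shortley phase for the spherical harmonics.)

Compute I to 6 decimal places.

Checks pass: Σm=0; 16 even; l₃=6∈[0,10].
(2·5+1)(2·5+1)(2·6+1) = 1573
Δ: 4! 6! 6! / 17! → 1/28588560
sum: t=0:+1/345600 t=1:−1/13824 t=2:+1/5184 t=3:−1/13824 t=4:+1/345600 = 7/129600
3j²(5 5 6; 0 0 0) = Δ·Π!·Σ² = 80/7293  (sign +1)
sum: t=0:+1/55296 t=1:−1/86400 t=2:+1/2073600 = 29/4147200
3j²(5 5 6; 3 -3 0) = Δ·Π!·Σ² = 841/145860  (sign +1)
combine: 4πI² = 1573·80/7293·841/145860 = 3364/33813
take √, sign +1: I = 0.08897771

0.088978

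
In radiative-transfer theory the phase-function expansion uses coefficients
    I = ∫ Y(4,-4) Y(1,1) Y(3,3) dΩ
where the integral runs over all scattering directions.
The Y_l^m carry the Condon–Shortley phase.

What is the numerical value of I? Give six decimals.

Rules hold: Σm=0, L=8 even, 3≤3≤5.
N = 9·3·7 = 189
Δ = 2!·6!·0!/9! = 1/252
Racah Σ t=1..1: t=1:−1/36 = -1/36
⇒ 3j(4 1 3; 0 0 0)² = 4/63, sgn +1
Racah Σ t=2..2: t=2:+1/1440 = 1/1440
⇒ 3j(4 1 3; -4 1 3)² = 1/9, sgn +1
4πI² = N·(3j₀)²·(3jₘ)² = 4/3
I = +1·√(1.33333/4π) = 0.32573501

0.325735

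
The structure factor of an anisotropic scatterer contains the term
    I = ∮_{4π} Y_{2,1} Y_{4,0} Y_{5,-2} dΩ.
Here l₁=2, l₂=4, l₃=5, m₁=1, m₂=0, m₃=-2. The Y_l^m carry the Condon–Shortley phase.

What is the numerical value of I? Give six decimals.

Σmᵢ = -1 ≠ 0, so the φ-integral vanishes; I = 0

0.000000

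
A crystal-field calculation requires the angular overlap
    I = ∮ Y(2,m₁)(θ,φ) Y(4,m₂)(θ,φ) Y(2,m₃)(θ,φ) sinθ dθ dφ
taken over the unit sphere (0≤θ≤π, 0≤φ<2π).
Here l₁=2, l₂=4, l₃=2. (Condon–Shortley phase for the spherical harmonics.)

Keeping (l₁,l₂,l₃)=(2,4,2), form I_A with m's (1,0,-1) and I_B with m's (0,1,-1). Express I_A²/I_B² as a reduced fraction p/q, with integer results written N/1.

8/15

Same 2,4,2: normalisation and zero-m 3j drop out of the ratio.
A: Δ: 4! 0! 4! / 9! → 1/630; sum: t=1:−1/36 = -1/36; 3j²(2 4 2; 1 0 -1) = Δ·Π!·Σ² = 8/315  (sign +1)
B: Δ: 4! 0! 4! / 9! → 1/630; sum: t=2:+1/24 = 1/24; 3j²(2 4 2; 0 1 -1) = Δ·Π!·Σ² = 1/21  (sign -1)
I_A²/I_B² = (8/315)/(1/21) = 8/15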